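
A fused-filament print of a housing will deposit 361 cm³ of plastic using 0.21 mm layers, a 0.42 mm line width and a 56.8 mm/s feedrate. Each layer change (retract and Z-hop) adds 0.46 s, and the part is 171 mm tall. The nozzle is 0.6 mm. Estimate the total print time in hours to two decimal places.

20.12 hours

Line area: 0.21 × 0.42 → 0.0882 mm².
Path length: 361000 mm³ / 0.0882 mm² → 4092970.5 mm.
Extrusion time = 4092970.5 / 56.8, so 72059.3 s.
Number of layers: 171 / 0.21 → 815 (rounded up).
Z-hop total = 815 × 0.46 = 374.9 s.
Total = 72059.3 + 374.9 = 72434.2 s = 20.12 hours.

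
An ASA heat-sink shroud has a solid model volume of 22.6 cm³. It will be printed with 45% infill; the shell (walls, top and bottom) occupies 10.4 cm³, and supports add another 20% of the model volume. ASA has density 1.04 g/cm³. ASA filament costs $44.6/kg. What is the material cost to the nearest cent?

Volume inside the shell = 22.6 − 10.4 = 12.2 cm³.
Infill volume = 0.45 × 12.2, so 5.49 cm³.
Support = 0.20 × 22.6 = 4.52 cm³.
Total extruded = 10.4 + 5.49 + 4.52 = 20.41 cm³.
Mass: 20.41 × 1.04 → 21.2264 g.
At $44.6/kg: 21.2264/1000 × 44.6 = $0.95.

$0.95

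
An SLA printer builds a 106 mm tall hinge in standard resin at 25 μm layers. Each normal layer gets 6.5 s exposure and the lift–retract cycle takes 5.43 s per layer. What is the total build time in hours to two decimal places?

Layer count = ceil(106 / 0.025) = 4240.
Cycle time = 6.5 + 5.43 = 11.93 s.
Build time: 4240 × 11.93 s = 50583.2 s, i.e. 14.05 hours.

14.05 hours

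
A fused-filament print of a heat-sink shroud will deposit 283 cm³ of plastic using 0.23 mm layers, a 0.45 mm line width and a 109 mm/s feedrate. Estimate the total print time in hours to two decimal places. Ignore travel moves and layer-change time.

Line area = 0.23 × 0.45, so 0.1035 mm².
Path length: 283000 mm³ / 0.1035 mm² → 2734299.5 mm.
Time extruding: 2734299.5 / 109 → 25085.3 s.
25085.3 s = 6.97 hours.

6.97 hours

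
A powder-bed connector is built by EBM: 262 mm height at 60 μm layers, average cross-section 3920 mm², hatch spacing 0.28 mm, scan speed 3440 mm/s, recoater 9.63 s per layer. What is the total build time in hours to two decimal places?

16.62 hours

Layer count = ceil(262 / 0.06) = 4367.
Hatch length per layer: 3920 / 0.28 → 14000 mm.
Scan time per layer = 14000 / 3440 = 4.0698 s.
Layer cycle = 4.0698 + 9.63, so 13.6998 s.
Total: 4367 × 13.6998 s = 59827.0266 s → 16.62 hours.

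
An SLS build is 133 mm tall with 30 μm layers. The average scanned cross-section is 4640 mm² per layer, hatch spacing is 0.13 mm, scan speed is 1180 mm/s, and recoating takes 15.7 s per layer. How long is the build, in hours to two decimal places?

56.59 hours

Layers = ⌈133/0.03⌉ = 4434.
Scan path per layer: 4640 / 0.13 → 35692.3 mm.
Laser time per layer = 35692.3 / 1180 = 30.2477 s.
Layer cycle = 30.2477 + 15.7, so 45.9477 s.
Build time = 4434 × 45.9477 = 203732.1018 s = 56.59 hours.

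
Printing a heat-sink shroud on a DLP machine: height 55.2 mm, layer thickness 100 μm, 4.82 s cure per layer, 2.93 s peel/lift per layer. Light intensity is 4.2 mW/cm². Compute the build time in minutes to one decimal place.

Layer count = ceil(55.2 / 0.1) = 552.
Per-layer time = 4.82 + 2.93, so 7.75 s.
Total = 552 × 7.75 = 4278 s = 71.3 minutes.

71.3 minutes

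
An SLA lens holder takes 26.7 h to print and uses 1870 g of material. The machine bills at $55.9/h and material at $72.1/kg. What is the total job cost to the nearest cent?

Time charge = 55.9 × 26.7, so $1492.53.
Material charge = 72.1 × 1870/1000 = $134.827.
Job cost: 1492.53 + 134.827 = 1627.357 ≈ $1627.36.

$1627.36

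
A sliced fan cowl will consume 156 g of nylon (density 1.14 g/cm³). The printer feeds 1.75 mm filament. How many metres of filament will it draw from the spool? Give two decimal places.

Extruded volume: 156/1.14 = 136.8421 cm³ (136842.1 mm³).
A = π r² = π × 0.875² = 2.4053 mm².
Length = 136842.1 / 2.4053 = 56891.91 mm = 56.89 m.

56.89 m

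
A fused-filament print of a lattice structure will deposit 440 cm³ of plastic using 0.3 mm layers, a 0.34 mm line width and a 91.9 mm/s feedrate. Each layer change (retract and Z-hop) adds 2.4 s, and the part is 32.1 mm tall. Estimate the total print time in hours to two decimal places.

13.11 hours

Bead cross-section: 0.3 × 0.34 → 0.102 mm².
Toolpath length = 440 cm³ / 0.102 mm² = 440000 / 0.102 = 4313725.5 mm.
Time extruding: 4313725.5 / 91.9 → 46939.3 s.
Number of layers: 32.1 / 0.3 → 107 (rounded up).
Layer-change overhead: 107 × 2.4 → 256.8 s.
Total = 46939.3 + 256.8 = 47196.1 s = 13.11 hours.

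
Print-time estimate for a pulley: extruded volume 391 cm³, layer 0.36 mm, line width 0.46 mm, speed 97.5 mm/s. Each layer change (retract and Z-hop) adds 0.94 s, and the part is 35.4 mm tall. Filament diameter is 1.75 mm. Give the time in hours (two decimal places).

6.75 hours

Extrusion cross-section = 0.36 × 0.46 = 0.1656 mm².
Total extruded path = 391000/0.1656 = 2361111.1 mm.
Time extruding = 2361111.1 / 97.5, so 24216.5 s.
Layers = ⌈35.4/0.36⌉ = 99.
Z-hop total = 99 × 0.94 = 93.06 s.
Total = 24216.5 + 93.06 = 24309.56 s = 6.75 hours.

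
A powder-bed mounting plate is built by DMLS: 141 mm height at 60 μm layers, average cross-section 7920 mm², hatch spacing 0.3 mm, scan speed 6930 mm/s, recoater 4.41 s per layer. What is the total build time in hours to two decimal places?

5.37 hours

Layers = ⌈141/0.06⌉ = 2350.
Per-layer scan distance = 7920 / 0.3 = 26400 mm.
Laser time per layer = 26400 / 6930 = 3.8095 s.
Layer cycle = 3.8095 + 4.41 = 8.2195 s.
Total: 2350 × 8.2195 s = 19315.825 s → 5.37 hours.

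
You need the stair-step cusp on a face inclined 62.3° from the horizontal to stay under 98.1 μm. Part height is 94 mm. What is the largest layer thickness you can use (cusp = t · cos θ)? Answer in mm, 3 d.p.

Layer height = cusp / cos(62.3°) = 0.0981 / 0.4648 = 0.211 mm.

0.211 mm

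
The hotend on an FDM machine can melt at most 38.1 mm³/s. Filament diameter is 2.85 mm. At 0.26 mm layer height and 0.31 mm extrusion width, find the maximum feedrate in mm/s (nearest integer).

Extrusion cross-section: 0.26 × 0.31 → 0.0806 mm².
Max speed = 38.1 / 0.0806 = 472.70 ≈ 473 mm/s.

473 mm/s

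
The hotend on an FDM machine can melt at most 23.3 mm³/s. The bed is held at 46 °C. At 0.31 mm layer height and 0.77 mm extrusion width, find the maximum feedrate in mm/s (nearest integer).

98 mm/s

Bead cross-section = 0.31 × 0.77 = 0.2387 mm².
v_max = Q/A = 23.3/0.2387 = 97.61 mm/s → 98 mm/s.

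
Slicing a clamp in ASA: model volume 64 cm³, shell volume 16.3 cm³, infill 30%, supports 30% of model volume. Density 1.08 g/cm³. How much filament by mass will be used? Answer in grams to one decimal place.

53.8 g

Infill region: 64 − 16.3 → 47.7 cm³.
Deposited infill = 0.30 × 47.7, so 14.31 cm³.
Support = 0.30 × 64 = 19.2 cm³.
Total printed volume = 16.3 + 14.31 + 19.2, so 49.81 cm³.
Mass: 49.81 × 1.08 → 53.7948 g.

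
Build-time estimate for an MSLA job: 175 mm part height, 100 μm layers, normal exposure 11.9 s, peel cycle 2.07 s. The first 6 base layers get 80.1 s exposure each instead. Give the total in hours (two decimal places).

Layer count = ceil(175 / 0.1) = 1750.
Burn-in layers: 6 × (80.1 + 2.07) → 493.02 s.
Remaining layers = 1744 × (11.9 + 2.07), so 24363.68 s.
Sum: 493.02 + 24363.68 = 24856.7 s → 6.90 hours.

6.90 hours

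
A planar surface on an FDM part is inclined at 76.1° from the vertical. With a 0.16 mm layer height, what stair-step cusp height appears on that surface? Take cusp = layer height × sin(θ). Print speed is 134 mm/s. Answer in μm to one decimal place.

Cusp = layer height × sin(76.1°) = 0.16 × 0.9707 = 0.155312 mm = 155.3 μm.

155.3 μm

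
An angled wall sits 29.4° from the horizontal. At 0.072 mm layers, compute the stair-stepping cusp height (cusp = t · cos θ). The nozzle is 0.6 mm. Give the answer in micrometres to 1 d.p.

h_c = t·cos θ = 0.072 × 0.8712 = 0.062726 mm (62.7 μm).

62.7 μm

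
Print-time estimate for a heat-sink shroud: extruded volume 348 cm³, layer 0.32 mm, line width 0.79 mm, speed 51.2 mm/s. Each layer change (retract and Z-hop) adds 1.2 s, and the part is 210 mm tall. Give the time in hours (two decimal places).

Bead cross-section = 0.32 × 0.79, so 0.2528 mm².
Total extruded path = 348000/0.2528 = 1376582.3 mm.
Print-move time = 1376582.3 / 51.2, so 26886.4 s.
Layers = ⌈210/0.32⌉ = 657.
Non-print overhead: 657 × 1.2 → 788.4 s.
Altogether 26886.4 + 788.4 = 27674.8 s, i.e. 7.69 hours.

7.69 hours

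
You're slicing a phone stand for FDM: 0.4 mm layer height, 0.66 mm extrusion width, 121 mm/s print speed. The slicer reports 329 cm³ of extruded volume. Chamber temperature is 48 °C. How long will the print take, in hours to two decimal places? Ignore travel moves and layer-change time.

2.86 hours

Extrusion cross-section: 0.4 × 0.66 → 0.264 mm².
Toolpath length = 329 cm³ / 0.264 mm² = 329000 / 0.264 = 1246212.1 mm.
Extrusion time: 1246212.1 / 121 → 10299.3 s.
10299.3 s = 2.86 hours.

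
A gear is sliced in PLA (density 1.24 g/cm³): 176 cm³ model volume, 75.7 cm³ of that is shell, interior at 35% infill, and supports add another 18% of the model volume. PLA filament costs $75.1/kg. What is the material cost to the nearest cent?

$13.27

Interior volume = 176 − 75.7, so 100.3 cm³.
Deposited infill: 0.35 × 100.3 → 35.105 cm³.
Support = 0.18 × 176 = 31.68 cm³.
Total extruded = 75.7 + 35.105 + 31.68, so 142.485 cm³.
Mass = 142.485 × 1.24 = 176.6814 g.
Cost = 176.6814 g / 1000 × $75.1/kg = $13.27.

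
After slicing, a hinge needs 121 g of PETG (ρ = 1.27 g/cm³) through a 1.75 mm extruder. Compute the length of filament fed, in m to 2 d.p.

39.61 m

Extruded volume: 121/1.27 = 95.2756 cm³ (95275.6 mm³).
Cross-section of 1.75 mm filament: π·(1.75/2)² = 2.4053 mm².
Length = 95275.6 / 2.4053 = 39610.69 mm = 39.61 m.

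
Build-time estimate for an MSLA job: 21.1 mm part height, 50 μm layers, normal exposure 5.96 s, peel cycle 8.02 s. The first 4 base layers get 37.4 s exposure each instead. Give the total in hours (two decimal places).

1.67 hours

Layers = ⌈21.1/0.05⌉ = 422.
Burn-in layers: 4 × (37.4 + 8.02) → 181.68 s.
Normal layers = 418 × (5.96 + 8.02) = 5843.64 s.
Total = 181.68 + 5843.64 = 6025.32 s = 1.67 hours.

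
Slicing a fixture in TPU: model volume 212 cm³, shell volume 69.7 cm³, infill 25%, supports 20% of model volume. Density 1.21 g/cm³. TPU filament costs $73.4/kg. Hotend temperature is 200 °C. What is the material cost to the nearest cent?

$13.12

Infill region = 212 − 69.7, so 142.3 cm³.
Deposited infill = 0.25 × 142.3, so 35.575 cm³.
Support = 0.20 × 212, so 42.4 cm³.
Deposited volume = 69.7 + 35.575 + 42.4 = 147.675 cm³.
Mass: 147.675 × 1.21 → 178.68675 g.
Cost = 178.68675 g / 1000 × $73.4/kg = $13.12.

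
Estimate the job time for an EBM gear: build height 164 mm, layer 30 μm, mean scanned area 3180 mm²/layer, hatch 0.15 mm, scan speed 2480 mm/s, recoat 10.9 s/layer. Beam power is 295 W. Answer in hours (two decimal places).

Layers = ⌈164/0.03⌉ = 5467.
Hatch length per layer: 3180 / 0.15 → 21200 mm.
Beam time per layer = 21200 / 2480, so 8.5484 s.
Layer cycle = 8.5484 + 10.9, so 19.4484 s.
5467 layers × 19.4484 s/layer = 106324.4028 s, i.e. 29.53 hours.

29.53 hours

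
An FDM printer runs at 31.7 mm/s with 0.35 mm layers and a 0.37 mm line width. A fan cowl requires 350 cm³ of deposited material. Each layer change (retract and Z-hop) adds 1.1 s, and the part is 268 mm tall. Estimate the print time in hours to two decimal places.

Line area: 0.35 × 0.37 → 0.1295 mm².
Total extruded path = 350000/0.1295 = 2702702.7 mm.
Time extruding = 2702702.7 / 31.7 = 85258.8 s.
Layers = ⌈268/0.35⌉ = 766.
Z-hop total = 766 × 1.1 = 842.6 s.
Total = 85258.8 + 842.6 = 86101.4 s = 23.92 hours.

23.92 hours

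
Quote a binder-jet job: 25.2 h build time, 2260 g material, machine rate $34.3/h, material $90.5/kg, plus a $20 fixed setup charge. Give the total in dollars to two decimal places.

$1088.89

Time charge = 34.3 × 25.2 = $864.36.
Material cost = 90.5 × 2260/1000, so $204.53.
Total = 864.36 + 204.53 + 20 = $1088.89.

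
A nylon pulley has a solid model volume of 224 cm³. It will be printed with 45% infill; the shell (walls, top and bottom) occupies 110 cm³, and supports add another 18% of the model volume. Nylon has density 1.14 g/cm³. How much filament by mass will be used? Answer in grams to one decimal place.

Volume inside the shell: 224 − 110 → 114 cm³.
Deposited infill = 0.45 × 114 = 51.3 cm³.
Support: 0.18 × 224 → 40.32 cm³.
Total extruded: 110 + 51.3 + 40.32 → 201.62 cm³.
Mass: 201.62 × 1.14 → 229.8468 g.

229.8 g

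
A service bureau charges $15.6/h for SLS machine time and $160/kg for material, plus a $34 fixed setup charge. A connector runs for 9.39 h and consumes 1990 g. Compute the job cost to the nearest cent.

Machine cost = 15.6 × 9.39 = $146.484.
Feedstock cost: 160 × 1990/1000 → $318.40.
Adding setup: 146.484 + 318.40 + 34 → 498.884 ≈ $498.88.

$498.88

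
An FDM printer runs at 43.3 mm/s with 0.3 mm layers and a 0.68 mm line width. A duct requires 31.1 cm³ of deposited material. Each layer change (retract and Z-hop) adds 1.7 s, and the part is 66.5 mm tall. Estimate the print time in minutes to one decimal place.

65.0 minutes

Line area = 0.3 × 0.68, so 0.204 mm².
Toolpath length = 31.1 cm³ / 0.204 mm² = 31100 / 0.204 = 152451 mm.
Time extruding = 152451 / 43.3, so 3520.8 s.
Number of layers: 66.5 / 0.3 → 222 (rounded up).
Layer-change overhead: 222 × 1.7 → 377.4 s.
Total = 3520.8 + 377.4 = 3898.2 s = 65.0 minutes.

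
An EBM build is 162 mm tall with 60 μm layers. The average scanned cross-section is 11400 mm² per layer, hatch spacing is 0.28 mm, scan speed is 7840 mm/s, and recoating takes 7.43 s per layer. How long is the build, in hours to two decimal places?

Number of layers: 162 / 0.06 → 2700 (rounded up).
Hatch length per layer: 11400 / 0.28 → 40714.3 mm.
Per-layer scan time: 40714.3 / 7840 → 5.1932 s.
Per-layer time = 5.1932 + 7.43 = 12.6232 s.
Total: 2700 × 12.6232 s = 34082.64 s → 9.47 hours.

9.47 hours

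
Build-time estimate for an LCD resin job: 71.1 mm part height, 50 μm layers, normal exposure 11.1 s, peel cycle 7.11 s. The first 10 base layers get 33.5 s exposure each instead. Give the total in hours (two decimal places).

7.26 hours

Layers = ⌈71.1/0.05⌉ = 1422.
Burn-in layers = 10 × (33.5 + 7.11) = 406.1 s.
Regular layers = 1412 × (11.1 + 7.11), so 25712.52 s.
Sum: 406.1 + 25712.52 = 26118.62 s → 7.26 hours.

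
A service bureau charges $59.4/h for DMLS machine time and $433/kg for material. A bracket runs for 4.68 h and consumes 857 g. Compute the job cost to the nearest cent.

Machine-time cost = 59.4 × 4.68, so $277.992.
Feedstock cost = 433 × 857/1000 = $371.081.
Job cost: 277.992 + 371.081 = 649.073 ≈ $649.07.

$649.07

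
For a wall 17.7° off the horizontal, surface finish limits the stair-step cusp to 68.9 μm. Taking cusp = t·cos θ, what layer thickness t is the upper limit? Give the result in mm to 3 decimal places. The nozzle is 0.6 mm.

t = h_c / cos θ = 0.0689 / 0.9527 = 0.072 mm.

0.072 mm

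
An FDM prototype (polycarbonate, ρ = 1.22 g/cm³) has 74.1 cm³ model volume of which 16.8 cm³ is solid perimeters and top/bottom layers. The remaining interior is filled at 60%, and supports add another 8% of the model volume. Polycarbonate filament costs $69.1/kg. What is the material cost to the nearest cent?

$4.81

Interior volume: 74.1 − 16.8 → 57.3 cm³.
Infill deposited = 0.60 × 57.3 = 34.38 cm³.
Support = 0.08 × 74.1 = 5.928 cm³.
Total printed volume: 16.8 + 34.38 + 5.928 → 57.108 cm³.
Mass = 57.108 × 1.22, so 69.67176 g.
Cost = 69.67176 g / 1000 × $69.1/kg = $4.81.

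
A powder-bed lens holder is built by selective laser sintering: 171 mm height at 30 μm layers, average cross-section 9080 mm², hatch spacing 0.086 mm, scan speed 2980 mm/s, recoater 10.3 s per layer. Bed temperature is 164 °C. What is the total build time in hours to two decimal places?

72.41 hours

Number of layers: 171 / 0.03 → 5700 (rounded up).
Per-layer scan distance: 9080 / 0.086 → 105581.4 mm.
Scan time per layer = 105581.4 / 2980, so 35.43 s.
Time per layer = 35.43 + 10.3 = 45.73 s.
5700 layers × 45.73 s/layer = 260661 s, i.e. 72.41 hours.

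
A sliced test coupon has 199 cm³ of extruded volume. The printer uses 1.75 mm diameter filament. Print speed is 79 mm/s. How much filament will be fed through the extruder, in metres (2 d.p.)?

Cross-section of 1.75 mm filament: π·(1.75/2)² = 2.4053 mm².
Length = 199 cm³ / 2.4053 mm² = 199000 / 2.4053 = 82733.96 mm = 82.73 m.

82.73 m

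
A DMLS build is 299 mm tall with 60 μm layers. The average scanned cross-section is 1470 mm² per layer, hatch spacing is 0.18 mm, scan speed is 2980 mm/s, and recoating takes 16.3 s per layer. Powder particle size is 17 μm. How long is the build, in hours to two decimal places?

26.36 hours

Layer count = ceil(299 / 0.06) = 4984.
Scan path per layer = 1470 / 0.18, so 8166.7 mm.
Laser time per layer = 8166.7 / 2980 = 2.7405 s.
Per-layer time: 2.7405 + 16.3 → 19.0405 s.
4984 layers × 19.0405 s/layer = 94897.852 s, i.e. 26.36 hours.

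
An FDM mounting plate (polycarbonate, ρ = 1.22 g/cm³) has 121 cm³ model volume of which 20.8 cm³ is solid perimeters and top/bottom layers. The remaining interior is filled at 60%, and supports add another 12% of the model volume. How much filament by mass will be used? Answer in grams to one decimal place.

Volume inside the shell = 121 − 20.8 = 100.2 cm³.
Infill deposited = 0.60 × 100.2, so 60.12 cm³.
Support = 0.12 × 121, so 14.52 cm³.
Total printed volume: 20.8 + 60.12 + 14.52 → 95.44 cm³.
Mass = 95.44 × 1.22 = 116.4368 g.

116.4 g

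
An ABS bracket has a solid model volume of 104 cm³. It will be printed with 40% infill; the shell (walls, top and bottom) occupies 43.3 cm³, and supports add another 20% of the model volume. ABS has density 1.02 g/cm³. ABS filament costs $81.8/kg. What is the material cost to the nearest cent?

$7.37

Infill region = 104 − 43.3 = 60.7 cm³.
Infill volume = 0.40 × 60.7, so 24.28 cm³.
Support = 0.20 × 104 = 20.8 cm³.
Total printed volume = 43.3 + 24.28 + 20.8, so 88.38 cm³.
Mass = 88.38 × 1.02, so 90.1476 g.
At $81.8/kg: 90.1476/1000 × 81.8 = $7.37.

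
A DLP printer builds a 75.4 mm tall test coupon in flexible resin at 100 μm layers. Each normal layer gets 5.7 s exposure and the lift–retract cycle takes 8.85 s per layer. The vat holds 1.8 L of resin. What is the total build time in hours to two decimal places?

3.05 hours

Layers = ⌈75.4/0.1⌉ = 754.
Cycle time = 5.7 + 8.85 = 14.55 s.
Total = 754 × 14.55 = 10970.7 s = 3.05 hours.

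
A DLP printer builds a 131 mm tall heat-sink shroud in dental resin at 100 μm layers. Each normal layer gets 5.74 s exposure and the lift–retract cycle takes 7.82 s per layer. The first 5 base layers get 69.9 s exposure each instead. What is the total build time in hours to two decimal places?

Number of layers: 131 / 0.1 → 1310 (rounded up).
Burn-in layers: 5 × (69.9 + 7.82) → 388.6 s.
Normal layers = 1305 × (5.74 + 7.82) = 17695.8 s.
Total = 388.6 + 17695.8 = 18084.4 s = 5.02 hours.

5.02 hours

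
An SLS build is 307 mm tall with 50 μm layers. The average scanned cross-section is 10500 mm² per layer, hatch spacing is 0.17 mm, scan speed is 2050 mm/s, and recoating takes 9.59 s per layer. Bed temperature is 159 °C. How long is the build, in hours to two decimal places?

67.74 hours

Number of layers: 307 / 0.05 → 6140 (rounded up).
Hatch length per layer = 10500 / 0.17 = 61764.7 mm.
Scan time per layer: 61764.7 / 2050 → 30.1291 s.
Layer cycle = 30.1291 + 9.59, so 39.7191 s.
6140 layers × 39.7191 s/layer = 243875.274 s, i.e. 67.74 hours.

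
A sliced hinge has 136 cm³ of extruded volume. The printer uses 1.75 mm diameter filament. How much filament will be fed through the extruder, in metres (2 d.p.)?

56.54 m

Cross-section of 1.75 mm filament: π·(1.75/2)² = 2.4053 mm².
L = 136000 mm³ / 2.4053 mm² = 56541.8 mm, i.e. 56.54 m.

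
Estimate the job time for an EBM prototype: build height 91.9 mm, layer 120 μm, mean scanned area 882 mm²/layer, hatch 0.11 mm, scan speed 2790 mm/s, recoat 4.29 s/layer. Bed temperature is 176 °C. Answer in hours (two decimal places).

1.52 hours

Layers = ⌈91.9/0.12⌉ = 766.
Scan path per layer = 882 / 0.11, so 8018.2 mm.
Beam time per layer = 8018.2 / 2790 = 2.8739 s.
Time per layer: 2.8739 + 4.29 → 7.1639 s.
766 layers × 7.1639 s/layer = 5487.5474 s, i.e. 1.52 hours.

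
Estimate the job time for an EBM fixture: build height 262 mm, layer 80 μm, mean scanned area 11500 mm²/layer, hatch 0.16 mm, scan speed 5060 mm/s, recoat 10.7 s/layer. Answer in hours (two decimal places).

22.66 hours

Layers = ⌈262/0.08⌉ = 3275.
Scan path per layer: 11500 / 0.16 → 71875 mm.
Per-layer scan time = 71875 / 5060 = 14.2045 s.
Time per layer = 14.2045 + 10.7, so 24.9045 s.
Total: 3275 × 24.9045 s = 81562.2375 s → 22.66 hours.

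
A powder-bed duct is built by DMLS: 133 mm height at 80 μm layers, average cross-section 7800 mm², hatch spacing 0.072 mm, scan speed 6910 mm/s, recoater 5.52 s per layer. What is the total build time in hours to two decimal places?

9.79 hours

Layers = ⌈133/0.08⌉ = 1663.
Hatch length per layer = 7800 / 0.072, so 108333.3 mm.
Laser time per layer = 108333.3 / 6910 = 15.6778 s.
Time per layer: 15.6778 + 5.52 → 21.1978 s.
Total: 1663 × 21.1978 s = 35251.9414 s → 9.79 hours.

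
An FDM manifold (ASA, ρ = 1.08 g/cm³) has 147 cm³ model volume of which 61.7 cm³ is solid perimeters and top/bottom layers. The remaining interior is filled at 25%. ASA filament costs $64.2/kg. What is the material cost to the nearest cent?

Infill region: 147 − 61.7 → 85.3 cm³.
Deposited infill = 0.25 × 85.3, so 21.325 cm³.
Total extruded = 61.7 + 21.325 = 83.025 cm³.
Mass = 83.025 × 1.08 = 89.667 g.
At $64.2/kg: 89.667/1000 × 64.2 = $5.76.

$5.76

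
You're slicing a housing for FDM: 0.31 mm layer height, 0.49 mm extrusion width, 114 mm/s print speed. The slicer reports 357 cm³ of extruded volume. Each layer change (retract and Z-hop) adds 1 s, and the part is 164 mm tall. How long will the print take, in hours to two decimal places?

Bead cross-section = 0.31 × 0.49 = 0.1519 mm².
Toolpath length = 357 cm³ / 0.1519 mm² = 357000 / 0.1519 = 2350230.4 mm.
Print-move time = 2350230.4 / 114 = 20616.1 s.
Number of layers: 164 / 0.31 → 530 (rounded up).
Layer-change overhead = 530 × 1, so 530 s.
Total = 20616.1 + 530 = 21146.1 s = 5.87 hours.

5.87 hours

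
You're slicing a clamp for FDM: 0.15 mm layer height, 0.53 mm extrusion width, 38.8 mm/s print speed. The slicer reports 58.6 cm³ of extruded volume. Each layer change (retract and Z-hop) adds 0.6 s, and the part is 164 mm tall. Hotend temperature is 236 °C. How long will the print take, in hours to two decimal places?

5.46 hours

Extrusion cross-section = 0.15 × 0.53, so 0.0795 mm².
Total extruded path = 58600/0.0795 = 737106.9 mm.
Print-move time = 737106.9 / 38.8 = 18997.6 s.
Layer count = ceil(164 / 0.15) = 1094.
Non-print overhead = 1094 × 0.6 = 656.4 s.
Altogether 18997.6 + 656.4 = 19654 s, i.e. 5.46 hours.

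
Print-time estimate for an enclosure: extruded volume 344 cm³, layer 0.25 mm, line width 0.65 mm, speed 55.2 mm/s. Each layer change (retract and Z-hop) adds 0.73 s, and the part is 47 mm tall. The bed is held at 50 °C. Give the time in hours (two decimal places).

10.69 hours

Line area = 0.25 × 0.65, so 0.1625 mm².
Path length: 344000 mm³ / 0.1625 mm² → 2116923.1 mm.
Time extruding = 2116923.1 / 55.2, so 38350.1 s.
Number of layers: 47 / 0.25 → 188 (rounded up).
Layer-change overhead = 188 × 0.73, so 137.24 s.
Total = 38350.1 + 137.24 = 38487.34 s = 10.69 hours.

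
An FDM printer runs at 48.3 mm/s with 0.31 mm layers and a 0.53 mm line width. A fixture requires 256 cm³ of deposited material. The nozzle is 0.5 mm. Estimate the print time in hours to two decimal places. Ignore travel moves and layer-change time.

Line area = 0.31 × 0.53, so 0.1643 mm².
Path length: 256000 mm³ / 0.1643 mm² → 1558125.4 mm.
Print-move time = 1558125.4 / 48.3, so 32259.3 s.
In the requested units: 32259.3 s = 8.96 hours.

8.96 hours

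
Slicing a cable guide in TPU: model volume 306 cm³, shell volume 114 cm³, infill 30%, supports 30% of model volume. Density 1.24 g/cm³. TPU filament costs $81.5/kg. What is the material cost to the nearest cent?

Interior volume = 306 − 114, so 192 cm³.
Deposited infill = 0.30 × 192, so 57.6 cm³.
Support: 0.30 × 306 → 91.8 cm³.
Total printed volume = 114 + 57.6 + 91.8 = 263.4 cm³.
Mass = 263.4 × 1.24, so 326.616 g.
At $81.5/kg: 326.616/1000 × 81.5 = $26.62.

$26.62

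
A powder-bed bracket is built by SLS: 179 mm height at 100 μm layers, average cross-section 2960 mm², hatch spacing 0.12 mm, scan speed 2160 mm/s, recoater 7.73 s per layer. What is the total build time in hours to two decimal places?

9.52 hours

Number of layers: 179 / 0.1 → 1790 (rounded up).
Scan path per layer = 2960 / 0.12 = 24666.7 mm.
Laser time per layer: 24666.7 / 2160 → 11.4198 s.
Layer cycle: 11.4198 + 7.73 → 19.1498 s.
1790 layers × 19.1498 s/layer = 34278.142 s, i.e. 9.52 hours.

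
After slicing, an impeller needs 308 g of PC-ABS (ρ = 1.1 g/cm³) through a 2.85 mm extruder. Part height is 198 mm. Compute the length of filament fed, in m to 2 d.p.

Extruded volume: 308/1.1 = 280 cm³ (280000 mm³).
A = π r² = π × 1.425² = 6.3794 mm².
L = V/A = 280000/6.3794 = 43891.28 mm → 43.89 m.

43.89 m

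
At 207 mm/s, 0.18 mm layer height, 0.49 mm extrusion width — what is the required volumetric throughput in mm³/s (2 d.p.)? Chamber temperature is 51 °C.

Extrusion cross-section = 0.18 × 0.49, so 0.0882 mm².
Volumetric flow = 207 × 0.0882 = 18.26 mm³/s.

18.26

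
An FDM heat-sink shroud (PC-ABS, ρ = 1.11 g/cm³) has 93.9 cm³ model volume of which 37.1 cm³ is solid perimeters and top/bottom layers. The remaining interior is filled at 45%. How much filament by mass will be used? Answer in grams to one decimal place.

69.6 g

Volume inside the shell: 93.9 − 37.1 → 56.8 cm³.
Infill volume: 0.45 × 56.8 → 25.56 cm³.
Total extruded = 37.1 + 25.56 = 62.66 cm³.
Mass = 62.66 × 1.11 = 69.5526 g.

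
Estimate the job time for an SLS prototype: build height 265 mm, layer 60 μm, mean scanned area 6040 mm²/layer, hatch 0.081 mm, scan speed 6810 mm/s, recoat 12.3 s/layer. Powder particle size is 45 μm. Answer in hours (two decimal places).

28.53 hours

Layer count = ceil(265 / 0.06) = 4417.
Scan path per layer: 6040 / 0.081 → 74567.9 mm.
Laser time per layer = 74567.9 / 6810 = 10.9498 s.
Layer cycle = 10.9498 + 12.3, so 23.2498 s.
Build time = 4417 × 23.2498 = 102694.3666 s = 28.53 hours.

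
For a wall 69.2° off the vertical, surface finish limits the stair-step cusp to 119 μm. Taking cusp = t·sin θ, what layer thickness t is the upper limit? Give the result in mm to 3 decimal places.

sin(69.2°) = 0.9348; t_max = 0.119/0.9348 = 0.127 mm.

0.127 mm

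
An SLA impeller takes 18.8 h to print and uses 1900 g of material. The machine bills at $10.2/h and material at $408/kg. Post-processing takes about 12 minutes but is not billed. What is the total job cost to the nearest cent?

Time charge = 10.2 × 18.8 = $191.76.
Material charge = 408 × 1900/1000, so $775.20.
Job cost: 191.76 + 775.20 = $966.96.

$966.96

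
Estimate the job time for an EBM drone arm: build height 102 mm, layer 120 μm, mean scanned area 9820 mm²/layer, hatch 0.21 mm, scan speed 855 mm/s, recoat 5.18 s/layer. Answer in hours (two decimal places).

14.14 hours

Number of layers: 102 / 0.12 → 850 (rounded up).
Per-layer scan distance = 9820 / 0.21 = 46761.9 mm.
Scan time per layer = 46761.9 / 855, so 54.6923 s.
Per-layer time = 54.6923 + 5.18 = 59.8723 s.
Total: 850 × 59.8723 s = 50891.455 s → 14.14 hours.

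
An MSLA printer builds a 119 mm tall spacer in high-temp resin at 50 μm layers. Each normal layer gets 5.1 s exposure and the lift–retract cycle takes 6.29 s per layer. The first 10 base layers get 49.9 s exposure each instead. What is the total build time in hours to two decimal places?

7.65 hours

Number of layers: 119 / 0.05 → 2380 (rounded up).
Bottom layers: 10 × (49.9 + 6.29) → 561.9 s.
Remaining layers: 2370 × (5.1 + 6.29) → 26994.3 s.
Total = 561.9 + 26994.3 = 27556.2 s = 7.65 hours.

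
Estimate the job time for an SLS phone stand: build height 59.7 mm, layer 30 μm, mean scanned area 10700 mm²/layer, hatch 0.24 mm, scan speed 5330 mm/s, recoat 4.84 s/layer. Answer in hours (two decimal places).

7.30 hours

Number of layers: 59.7 / 0.03 → 1990 (rounded up).
Scan path per layer = 10700 / 0.24, so 44583.3 mm.
Laser time per layer = 44583.3 / 5330 = 8.3646 s.
Time per layer = 8.3646 + 4.84, so 13.2046 s.
1990 layers × 13.2046 s/layer = 26277.154 s, i.e. 7.30 hours.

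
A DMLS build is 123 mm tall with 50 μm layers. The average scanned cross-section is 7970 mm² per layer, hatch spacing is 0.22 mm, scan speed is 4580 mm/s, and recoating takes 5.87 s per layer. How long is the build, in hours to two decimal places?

9.42 hours

Layers = ⌈123/0.05⌉ = 2460.
Scan path per layer = 7970 / 0.22, so 36227.3 mm.
Laser time per layer = 36227.3 / 4580, so 7.9099 s.
Layer cycle: 7.9099 + 5.87 → 13.7799 s.
Build time = 2460 × 13.7799 = 33898.554 s = 9.42 hours.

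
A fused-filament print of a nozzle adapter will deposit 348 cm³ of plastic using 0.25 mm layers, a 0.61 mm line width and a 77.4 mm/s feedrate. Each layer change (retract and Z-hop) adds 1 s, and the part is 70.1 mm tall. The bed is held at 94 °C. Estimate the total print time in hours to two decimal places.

8.27 hours

Extrusion cross-section: 0.25 × 0.61 → 0.1525 mm².
Path length: 348000 mm³ / 0.1525 mm² → 2281967.2 mm.
Print-move time = 2281967.2 / 77.4, so 29482.8 s.
Layers = ⌈70.1/0.25⌉ = 281.
Non-print overhead = 281 × 1 = 281 s.
Total = 29482.8 + 281 = 29763.8 s = 8.27 hours.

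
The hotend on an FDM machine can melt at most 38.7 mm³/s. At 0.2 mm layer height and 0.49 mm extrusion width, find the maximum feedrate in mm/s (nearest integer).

A: 0.2 × 0.49 → 0.098 mm².
Max speed = 38.7 / 0.098 = 394.90 ≈ 395 mm/s.

395 mm/s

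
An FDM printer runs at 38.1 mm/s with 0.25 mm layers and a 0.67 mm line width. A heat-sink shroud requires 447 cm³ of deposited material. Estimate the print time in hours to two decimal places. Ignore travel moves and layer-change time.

Bead cross-section: 0.25 × 0.67 → 0.1675 mm².
Toolpath length = 447 cm³ / 0.1675 mm² = 447000 / 0.1675 = 2668656.7 mm.
Print-move time = 2668656.7 / 38.1, so 70043.5 s.
70043.5 s = 19.46 hours.

19.46 hours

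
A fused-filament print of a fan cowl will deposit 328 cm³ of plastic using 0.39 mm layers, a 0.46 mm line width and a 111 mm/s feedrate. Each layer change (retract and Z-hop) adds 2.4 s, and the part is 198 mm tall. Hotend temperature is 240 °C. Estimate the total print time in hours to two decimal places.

4.91 hours

Extrusion cross-section = 0.39 × 0.46 = 0.1794 mm².
Total extruded path = 328000/0.1794 = 1828316.6 mm.
Print-move time = 1828316.6 / 111 = 16471.3 s.
Layers = ⌈198/0.39⌉ = 508.
Layer-change overhead = 508 × 2.4 = 1219.2 s.
Altogether 16471.3 + 1219.2 = 17690.5 s, i.e. 4.91 hours.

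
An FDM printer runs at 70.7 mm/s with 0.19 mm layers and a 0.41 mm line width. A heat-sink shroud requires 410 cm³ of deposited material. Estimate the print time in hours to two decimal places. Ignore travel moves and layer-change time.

20.68 hours

Bead cross-section = 0.19 × 0.41, so 0.0779 mm².
Path length: 410000 mm³ / 0.0779 mm² → 5263157.9 mm.
Print-move time: 5263157.9 / 70.7 → 74443.5 s.
That's 74443.5 s → 20.68 hours.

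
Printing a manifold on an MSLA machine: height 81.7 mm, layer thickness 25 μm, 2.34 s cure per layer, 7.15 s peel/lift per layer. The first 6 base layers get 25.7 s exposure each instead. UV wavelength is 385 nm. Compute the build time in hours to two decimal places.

8.65 hours

Layers = ⌈81.7/0.025⌉ = 3268.
Base layers = 6 × (25.7 + 7.15) = 197.1 s.
Regular layers = 3262 × (2.34 + 7.15), so 30956.38 s.
Total = 197.1 + 30956.38 = 31153.48 s = 8.65 hours.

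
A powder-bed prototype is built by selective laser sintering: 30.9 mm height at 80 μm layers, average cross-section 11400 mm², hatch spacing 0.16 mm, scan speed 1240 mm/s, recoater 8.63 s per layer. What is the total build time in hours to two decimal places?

Layers = ⌈30.9/0.08⌉ = 387.
Hatch length per layer = 11400 / 0.16 = 71250 mm.
Laser time per layer: 71250 / 1240 → 57.4597 s.
Layer cycle = 57.4597 + 8.63 = 66.0897 s.
Build time = 387 × 66.0897 = 25576.7139 s = 7.10 hours.

7.10 hours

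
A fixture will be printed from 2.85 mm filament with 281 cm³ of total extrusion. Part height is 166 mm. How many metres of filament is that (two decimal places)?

A = π r² = π × 1.425² = 6.3794 mm².
L = 281000 mm³ / 6.3794 mm² = 44048.03 mm, i.e. 44.05 m.

44.05 m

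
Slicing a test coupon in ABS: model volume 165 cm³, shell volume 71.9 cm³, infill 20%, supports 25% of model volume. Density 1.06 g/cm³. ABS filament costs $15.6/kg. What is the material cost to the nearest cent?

Volume inside the shell: 165 − 71.9 → 93.1 cm³.
Infill deposited: 0.20 × 93.1 → 18.62 cm³.
Support = 0.25 × 165, so 41.25 cm³.
Total printed volume = 71.9 + 18.62 + 41.25, so 131.77 cm³.
Mass = 131.77 × 1.06, so 139.6762 g.
At $15.6/kg: 139.6762/1000 × 15.6 = $2.18.

$2.18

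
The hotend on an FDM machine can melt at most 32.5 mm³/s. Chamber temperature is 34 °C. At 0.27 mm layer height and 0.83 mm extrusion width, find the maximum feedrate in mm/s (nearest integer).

A = 0.27 × 0.83 = 0.2241 mm².
Max speed = 32.5 / 0.2241 = 145.02 ≈ 145 mm/s.

145 mm/s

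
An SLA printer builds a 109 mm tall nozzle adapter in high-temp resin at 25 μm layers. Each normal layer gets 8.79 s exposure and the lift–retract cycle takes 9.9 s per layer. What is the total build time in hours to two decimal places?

22.64 hours

Layers = ⌈109/0.025⌉ = 4360.
Each layer takes = 8.79 + 9.9, so 18.69 s.
Total = 4360 × 18.69 = 81488.4 s = 22.64 hours.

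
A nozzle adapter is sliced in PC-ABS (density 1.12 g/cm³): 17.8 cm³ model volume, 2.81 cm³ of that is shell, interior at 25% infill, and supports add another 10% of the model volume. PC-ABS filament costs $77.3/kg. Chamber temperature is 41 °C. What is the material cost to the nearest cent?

$0.72

Volume inside the shell: 17.8 − 2.81 → 14.99 cm³.
Infill deposited = 0.25 × 14.99, so 3.7475 cm³.
Support: 0.10 × 17.8 → 1.78 cm³.
Deposited volume = 2.81 + 3.7475 + 1.78 = 8.3375 cm³.
Mass = 8.3375 × 1.12 = 9.338 g.
At $77.3/kg: 9.338/1000 × 77.3 = $0.72.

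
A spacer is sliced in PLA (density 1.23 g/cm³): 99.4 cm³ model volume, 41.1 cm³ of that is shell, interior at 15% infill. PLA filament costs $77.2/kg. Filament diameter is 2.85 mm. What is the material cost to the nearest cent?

Interior volume = 99.4 − 41.1 = 58.3 cm³.
Infill deposited = 0.15 × 58.3 = 8.745 cm³.
Deposited volume = 41.1 + 8.745 = 49.845 cm³.
Mass = 49.845 × 1.23 = 61.30935 g.
At $77.2/kg: 61.30935/1000 × 77.2 = $4.73.

$4.73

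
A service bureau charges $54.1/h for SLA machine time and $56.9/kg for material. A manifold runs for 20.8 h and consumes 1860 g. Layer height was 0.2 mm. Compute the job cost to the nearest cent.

$1231.11

Machine cost: 54.1 × 20.8 → $1125.28.
Material cost = 56.9 × 1860/1000, so $105.834.
Job cost: 1125.28 + 105.834 = 1231.114 ≈ $1231.11.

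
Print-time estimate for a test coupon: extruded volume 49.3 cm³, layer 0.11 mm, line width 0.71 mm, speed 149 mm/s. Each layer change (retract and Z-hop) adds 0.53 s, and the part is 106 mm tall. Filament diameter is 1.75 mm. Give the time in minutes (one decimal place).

79.1 minutes

Extrusion cross-section: 0.11 × 0.71 → 0.0781 mm².
Path length: 49300 mm³ / 0.0781 mm² → 631242 mm.
Time extruding = 631242 / 149 = 4236.5 s.
Layer count = ceil(106 / 0.11) = 964.
Z-hop total = 964 × 0.53, so 510.92 s.
Altogether 4236.5 + 510.92 = 4747.42 s, i.e. 79.1 minutes.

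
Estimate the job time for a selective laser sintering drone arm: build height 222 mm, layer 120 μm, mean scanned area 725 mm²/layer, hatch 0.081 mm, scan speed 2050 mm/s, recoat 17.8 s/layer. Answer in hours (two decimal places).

Layer count = ceil(222 / 0.12) = 1850.
Scan path per layer: 725 / 0.081 → 8950.6 mm.
Laser time per layer: 8950.6 / 2050 → 4.3661 s.
Per-layer time = 4.3661 + 17.8 = 22.1661 s.
1850 layers × 22.1661 s/layer = 41007.285 s, i.e. 11.39 hours.

11.39 hours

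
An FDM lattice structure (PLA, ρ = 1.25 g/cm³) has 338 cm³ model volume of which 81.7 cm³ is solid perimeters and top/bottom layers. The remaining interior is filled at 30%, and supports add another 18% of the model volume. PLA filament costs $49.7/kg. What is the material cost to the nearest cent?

Interior volume = 338 − 81.7, so 256.3 cm³.
Deposited infill: 0.30 × 256.3 → 76.89 cm³.
Support = 0.18 × 338 = 60.84 cm³.
Total extruded = 81.7 + 76.89 + 60.84 = 219.43 cm³.
Mass: 219.43 × 1.25 → 274.2875 g.
Cost = 274.2875 g / 1000 × $49.7/kg = $13.63.

$13.63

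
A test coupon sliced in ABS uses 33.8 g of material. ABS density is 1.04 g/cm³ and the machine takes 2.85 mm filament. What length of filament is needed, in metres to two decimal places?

Extruded volume: 33.8/1.04 = 32.5 cm³ (32500 mm³).
Cross-section of 2.85 mm filament: π·(2.85/2)² = 6.3794 mm².
L = V/A = 32500/6.3794 = 5094.52 mm → 5.09 m.

5.09 m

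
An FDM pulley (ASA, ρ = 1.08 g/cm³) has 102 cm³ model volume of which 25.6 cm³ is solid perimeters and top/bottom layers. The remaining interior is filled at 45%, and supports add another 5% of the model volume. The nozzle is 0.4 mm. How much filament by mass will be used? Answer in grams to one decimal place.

70.3 g

Volume inside the shell = 102 − 25.6 = 76.4 cm³.
Deposited infill: 0.45 × 76.4 → 34.38 cm³.
Support = 0.05 × 102 = 5.1 cm³.
Total printed volume = 25.6 + 34.38 + 5.1, so 65.08 cm³.
Mass = 65.08 × 1.08, so 70.2864 g.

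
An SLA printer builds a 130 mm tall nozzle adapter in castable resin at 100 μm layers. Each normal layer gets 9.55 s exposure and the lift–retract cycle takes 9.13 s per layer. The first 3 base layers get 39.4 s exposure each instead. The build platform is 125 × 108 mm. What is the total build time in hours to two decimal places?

6.77 hours

Layers = ⌈130/0.1⌉ = 1300.
Bottom layers: 3 × (39.4 + 9.13) → 145.59 s.
Normal layers = 1297 × (9.55 + 9.13), so 24227.96 s.
Total = 145.59 + 24227.96 = 24373.55 s = 6.77 hours.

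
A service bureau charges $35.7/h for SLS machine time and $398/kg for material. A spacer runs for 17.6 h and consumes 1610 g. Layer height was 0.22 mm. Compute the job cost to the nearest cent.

Time charge: 35.7 × 17.6 → $628.32.
Feedstock cost: 398 × 1610/1000 → $640.78.
Total = 628.32 + 640.78 = $1269.10.

$1269.10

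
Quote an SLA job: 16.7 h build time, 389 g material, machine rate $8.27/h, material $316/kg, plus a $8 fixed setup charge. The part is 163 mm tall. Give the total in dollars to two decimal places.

$269.03

Machine-time cost = 8.27 × 16.7, so $138.109.
Material charge = 316 × 389/1000 = $122.924.
Adding setup: 138.109 + 122.924 + 8 → 269.033 ≈ $269.03.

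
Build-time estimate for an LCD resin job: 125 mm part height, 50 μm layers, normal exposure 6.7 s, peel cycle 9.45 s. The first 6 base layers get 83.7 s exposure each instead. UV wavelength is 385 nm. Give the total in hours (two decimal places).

Number of layers: 125 / 0.05 → 2500 (rounded up).
Burn-in layers: 6 × (83.7 + 9.45) → 558.9 s.
Remaining layers = 2494 × (6.7 + 9.45), so 40278.1 s.
Sum: 558.9 + 40278.1 = 40837 s → 11.34 hours.

11.34 hours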